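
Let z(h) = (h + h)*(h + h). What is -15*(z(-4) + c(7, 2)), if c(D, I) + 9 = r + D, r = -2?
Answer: -900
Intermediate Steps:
z(h) = 4*h² (z(h) = (2*h)*(2*h) = 4*h²)
c(D, I) = -11 + D (c(D, I) = -9 + (-2 + D) = -11 + D)
-15*(z(-4) + c(7, 2)) = -15*(4*(-4)² + (-11 + 7)) = -15*(4*16 - 4) = -15*(64 - 4) = -15*60 = -900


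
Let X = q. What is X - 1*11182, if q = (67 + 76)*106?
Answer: 3976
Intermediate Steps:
q = 15158 (q = 143*106 = 15158)
X = 15158
X - 1*11182 = 15158 - 1*11182 = 15158 - 11182 = 3976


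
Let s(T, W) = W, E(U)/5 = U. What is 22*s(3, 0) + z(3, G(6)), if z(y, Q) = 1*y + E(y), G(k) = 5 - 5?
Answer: 18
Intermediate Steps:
G(k) = 0
E(U) = 5*U
z(y, Q) = 6*y (z(y, Q) = 1*y + 5*y = y + 5*y = 6*y)
22*s(3, 0) + z(3, G(6)) = 22*0 + 6*3 = 0 + 18 = 18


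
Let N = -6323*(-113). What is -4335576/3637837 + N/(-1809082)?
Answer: -1491806199985/940163633662 ≈ -1.5868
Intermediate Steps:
N = 714499
-4335576/3637837 + N/(-1809082) = -4335576/3637837 + 714499/(-1809082) = -4335576*1/3637837 + 714499*(-1/1809082) = -619368/519691 - 714499/1809082 = -1491806199985/940163633662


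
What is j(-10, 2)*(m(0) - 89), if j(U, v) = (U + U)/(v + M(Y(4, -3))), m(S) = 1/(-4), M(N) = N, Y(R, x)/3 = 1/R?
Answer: 7140/11 ≈ 649.09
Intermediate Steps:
Y(R, x) = 3/R
m(S) = -¼
j(U, v) = 2*U/(¾ + v) (j(U, v) = (U + U)/(v + 3/4) = (2*U)/(v + 3*(¼)) = (2*U)/(v + ¾) = (2*U)/(¾ + v) = 2*U/(¾ + v))
j(-10, 2)*(m(0) - 89) = (8*(-10)/(3 + 4*2))*(-¼ - 89) = (8*(-10)/(3 + 8))*(-357/4) = (8*(-10)/11)*(-357/4) = (8*(-10)*(1/11))*(-357/4) = -80/11*(-357/4) = 7140/11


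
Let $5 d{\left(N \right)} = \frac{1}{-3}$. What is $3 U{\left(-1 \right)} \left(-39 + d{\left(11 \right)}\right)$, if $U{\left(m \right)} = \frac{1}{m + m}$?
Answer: $\frac{293}{5} \approx 58.6$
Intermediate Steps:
$d{\left(N \right)} = - \frac{1}{15}$ ($d{\left(N \right)} = \frac{1}{5 \left(-3\right)} = \frac{1}{5} \left(- \frac{1}{3}\right) = - \frac{1}{15}$)
$U{\left(m \right)} = \frac{1}{2 m}$
$3 U{\left(-1 \right)} \left(-39 + d{\left(11 \right)}\right) = 3 \frac{1}{2 \left(-1\right)} \left(-39 - \frac{1}{15}\right) = 3 \cdot \frac{1}{2} \left(-1\right) \left(- \frac{586}{15}\right) = 3 \left(- \frac{1}{2}\right) \left(- \frac{586}{15}\right) = \left(- \frac{3}{2}\right) \left(- \frac{586}{15}\right) = \frac{293}{5}$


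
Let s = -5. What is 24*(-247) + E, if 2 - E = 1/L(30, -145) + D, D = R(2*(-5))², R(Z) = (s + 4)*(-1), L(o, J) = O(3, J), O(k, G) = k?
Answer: -17782/3 ≈ -5927.3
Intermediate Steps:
L(o, J) = 3
R(Z) = 1 (R(Z) = (-5 + 4)*(-1) = -1*(-1) = 1)
D = 1 (D = 1² = 1)
E = ⅔ (E = 2 - (1/3 + 1) = 2 - (⅓ + 1) = 2 - 1*4/3 = 2 - 4/3 = ⅔ ≈ 0.66667)
24*(-247) + E = 24*(-247) + ⅔ = -5928 + ⅔ = -17782/3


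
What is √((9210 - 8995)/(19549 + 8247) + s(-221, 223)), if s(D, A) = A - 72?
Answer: 3*√3240867671/13898 ≈ 12.289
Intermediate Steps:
s(D, A) = -72 + A
√((9210 - 8995)/(19549 + 8247) + s(-221, 223)) = √((9210 - 8995)/(19549 + 8247) + (-72 + 223)) = √(215/27796 + 151) = √(4197411/27796) = 3*√3240867671/13898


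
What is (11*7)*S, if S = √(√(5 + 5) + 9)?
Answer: 77*√(9 + √10) ≈ 268.53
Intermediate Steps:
S = √(9 + √10) (S = √(√10 + 9) = √(9 + √10) ≈ 3.4874)
(11*7)*S = (11*7)*√(9 + √10) = 77*√(9 + √10)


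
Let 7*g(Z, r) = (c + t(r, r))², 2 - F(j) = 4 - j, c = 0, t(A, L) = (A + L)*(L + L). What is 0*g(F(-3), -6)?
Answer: 0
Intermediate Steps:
t(A, L) = 2*L*(A + L) (t(A, L) = (A + L)*(2*L) = 2*L*(A + L))
F(j) = -2 + j (F(j) = 2 - (4 - j) = 2 + (-4 + j) = -2 + j)
g(Z, r) = 16*r⁴/7 (g(Z, r) = (0 + 2*r*(r + r))²/7 = (0 + 2*r*(2*r))²/7 = (0 + 4*r²)²/7 = (4*r²)²/7 = (16*r⁴)/7 = 16*r⁴/7)
0*g(F(-3), -6) = 0*((16/7)*(-6)⁴) = 0*((16/7)*1296) = 0*(20736/7) = 0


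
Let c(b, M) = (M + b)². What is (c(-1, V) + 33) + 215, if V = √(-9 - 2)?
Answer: 238 - 2*I*√11 ≈ 238.0 - 6.6332*I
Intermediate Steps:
V = I*√11 (V = √(-11) = I*√11 ≈ 3.3166*I)
(c(-1, V) + 33) + 215 = ((I*√11 - 1)² + 33) + 215 = ((-1 + I*√11)² + 33) + 215 = (33 + (-1 + I*√11)²) + 215 = 248 + (-1 + I*√11)²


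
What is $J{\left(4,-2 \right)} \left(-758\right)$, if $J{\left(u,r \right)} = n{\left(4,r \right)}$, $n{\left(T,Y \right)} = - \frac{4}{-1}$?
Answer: $-3032$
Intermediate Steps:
$n{\left(T,Y \right)} = 4$ ($n{\left(T,Y \right)} = \left(-4\right) \left(-1\right) = 4$)
$J{\left(u,r \right)} = 4$
$J{\left(4,-2 \right)} \left(-758\right) = 4 \left(-758\right) = -3032$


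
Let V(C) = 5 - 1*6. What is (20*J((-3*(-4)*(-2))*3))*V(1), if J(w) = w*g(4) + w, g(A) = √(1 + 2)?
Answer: 1440 + 1440*√3 ≈ 3934.2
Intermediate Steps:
g(A) = √3
J(w) = w + w*√3 (J(w) = w*√3 + w = w + w*√3)
V(C) = -1 (V(C) = 5 - 6 = -1)
(20*J((-3*(-4)*(-2))*3))*V(1) = (20*(((-3*(-4)*(-2))*3)*(1 + √3)))*(-1) = (20*(((12*(-2))*3)*(1 + √3)))*(-1) = (20*((-24*3)*(1 + √3)))*(-1) = (20*(-72*(1 + √3)))*(-1) = (20*(-72 - 72*√3))*(-1) = (-1440 - 1440*√3)*(-1) = 1440 + 1440*√3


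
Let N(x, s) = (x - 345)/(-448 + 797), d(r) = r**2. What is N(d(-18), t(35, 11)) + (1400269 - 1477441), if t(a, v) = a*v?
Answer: -26933049/349 ≈ -77172.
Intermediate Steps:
N(x, s) = -345/349 + x/349 (N(x, s) = (-345 + x)/349 = (-345 + x)*(1/349) = -345/349 + x/349)
N(d(-18), t(35, 11)) + (1400269 - 1477441) = (-345/349 + (1/349)*(-18)**2) + (1400269 - 1477441) = (-345/349 + (1/349)*324) - 77172 = (-345/349 + 324/349) - 77172 = -21/349 - 77172 = -26933049/349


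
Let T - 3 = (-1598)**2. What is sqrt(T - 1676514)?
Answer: sqrt(877093) ≈ 936.53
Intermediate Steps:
T = 2553607 (T = 3 + (-1598)**2 = 3 + 2553604 = 2553607)
sqrt(T - 1676514) = sqrt(2553607 - 1676514) = sqrt(877093)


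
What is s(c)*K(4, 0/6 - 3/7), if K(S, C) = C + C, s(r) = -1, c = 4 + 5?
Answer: 6/7 ≈ 0.85714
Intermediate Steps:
c = 9
K(S, C) = 2*C
s(c)*K(4, 0/6 - 3/7) = -2*(0/6 - 3/7) = -2*(0*(⅙) - 3*⅐) = -2*(0 - 3/7) = -2*(-3)/7 = -1*(-6/7) = 6/7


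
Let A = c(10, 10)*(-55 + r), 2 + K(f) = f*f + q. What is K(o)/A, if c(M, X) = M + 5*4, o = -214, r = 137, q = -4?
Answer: 4579/246 ≈ 18.614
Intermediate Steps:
c(M, X) = 20 + M (c(M, X) = M + 20 = 20 + M)
K(f) = -6 + f² (K(f) = -2 + (f*f - 4) = -2 + (f² - 4) = -2 + (-4 + f²) = -6 + f²)
A = 2460 (A = (20 + 10)*(-55 + 137) = 30*82 = 2460)
K(o)/A = (-6 + (-214)²)/2460 = (-6 + 45796)*(1/2460) = 45790*(1/2460) = 4579/246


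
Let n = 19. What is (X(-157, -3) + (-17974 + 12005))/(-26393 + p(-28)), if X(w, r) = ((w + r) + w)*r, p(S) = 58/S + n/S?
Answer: 20072/105583 ≈ 0.19011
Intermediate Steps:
p(S) = 77/S (p(S) = 58/S + 19/S = 77/S)
X(w, r) = r*(r + 2*w) (X(w, r) = ((r + w) + w)*r = (r + 2*w)*r = r*(r + 2*w))
(X(-157, -3) + (-17974 + 12005))/(-26393 + p(-28)) = (-3*(-3 + 2*(-157)) + (-17974 + 12005))/(-26393 + 77/(-28)) = (-3*(-3 - 314) - 5969)/(-26393 + 77*(-1/28)) = (-3*(-317) - 5969)/(-26393 - 11/4) = (951 - 5969)/(-105583/4) = -5018*(-4/105583) = 20072/105583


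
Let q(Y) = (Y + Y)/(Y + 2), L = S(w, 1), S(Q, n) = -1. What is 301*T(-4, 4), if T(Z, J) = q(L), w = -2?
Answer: -602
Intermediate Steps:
L = -1
q(Y) = 2*Y/(2 + Y) (q(Y) = (2*Y)/(2 + Y) = 2*Y/(2 + Y))
T(Z, J) = -2 (T(Z, J) = 2*(-1)/(2 - 1) = 2*(-1)/1 = 2*(-1)*1 = -2)
301*T(-4, 4) = 301*(-2) = -602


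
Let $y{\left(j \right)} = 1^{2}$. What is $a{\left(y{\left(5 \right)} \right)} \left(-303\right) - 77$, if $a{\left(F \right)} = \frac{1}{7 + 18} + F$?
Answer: $- \frac{9803}{25} \approx -392.12$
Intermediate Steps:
$y{\left(j \right)} = 1$
$a{\left(F \right)} = \frac{1}{25} + F$
$a{\left(y{\left(5 \right)} \right)} \left(-303\right) - 77 = \left(\frac{1}{25} + 1\right) \left(-303\right) - 77 = \frac{26}{25} \left(-303\right) - 77 = - \frac{7878}{25} - 77 = - \frac{9803}{25}$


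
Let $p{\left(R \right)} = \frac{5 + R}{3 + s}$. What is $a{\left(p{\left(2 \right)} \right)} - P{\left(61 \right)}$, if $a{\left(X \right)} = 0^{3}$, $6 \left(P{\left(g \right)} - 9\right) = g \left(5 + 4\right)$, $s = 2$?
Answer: $- \frac{201}{2} \approx -100.5$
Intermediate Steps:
$p{\left(R \right)} = 1 + \frac{R}{5}$ ($p{\left(R \right)} = \frac{5 + R}{3 + 2} = \frac{5 + R}{5} = \left(5 + R\right) \frac{1}{5} = 1 + \frac{R}{5}$)
$P{\left(g \right)} = 9 + \frac{3 g}{2}$ ($P{\left(g \right)} = 9 + \frac{g \left(5 + 4\right)}{6} = 9 + \frac{g 9}{6} = 9 + \frac{9 g}{6} = 9 + \frac{3 g}{2}$)
$a{\left(X \right)} = 0$
$a{\left(p{\left(2 \right)} \right)} - P{\left(61 \right)} = 0 - \left(9 + \frac{3}{2} \cdot 61\right) = 0 - \left(9 + \frac{183}{2}\right) = 0 - \frac{201}{2} = - \frac{201}{2}$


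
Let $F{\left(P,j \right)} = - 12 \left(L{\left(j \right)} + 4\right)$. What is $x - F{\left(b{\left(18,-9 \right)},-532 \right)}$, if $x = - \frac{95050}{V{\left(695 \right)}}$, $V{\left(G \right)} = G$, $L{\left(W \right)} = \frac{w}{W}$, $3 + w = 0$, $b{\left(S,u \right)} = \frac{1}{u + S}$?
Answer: $- \frac{1639703}{18487} \approx -88.695$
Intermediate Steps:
$b{\left(S,u \right)} = \frac{1}{S + u}$
$w = -3$ ($w = -3 + 0 = -3$)
$L{\left(W \right)} = - \frac{3}{W}$
$F{\left(P,j \right)} = -48 + \frac{36}{j}$ ($F{\left(P,j \right)} = - 12 \left(- \frac{3}{j} + 4\right) = - 12 \left(4 - \frac{3}{j}\right) = -48 + \frac{36}{j}$)
$x = - \frac{19010}{139}$ ($x = - \frac{95050}{695} = \left(-95050\right) \frac{1}{695} = - \frac{19010}{139} \approx -136.76$)
$x - F{\left(b{\left(18,-9 \right)},-532 \right)} = - \frac{19010}{139} - \left(-48 + \frac{36}{-532}\right) = - \frac{19010}{139} - \left(-48 + 36 \left(- \frac{1}{532}\right)\right) = - \frac{19010}{139} - \left(-48 - \frac{9}{133}\right) = - \frac{19010}{139} - - \frac{6393}{133} = - \frac{19010}{139} + \frac{6393}{133} = - \frac{1639703}{18487}$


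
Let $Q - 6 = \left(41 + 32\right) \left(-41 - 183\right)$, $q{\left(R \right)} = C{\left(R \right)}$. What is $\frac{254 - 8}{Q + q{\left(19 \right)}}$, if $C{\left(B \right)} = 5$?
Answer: $- \frac{82}{5447} \approx -0.015054$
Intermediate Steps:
$q{\left(R \right)} = 5$
$Q = -16346$ ($Q = 6 + \left(41 + 32\right) \left(-41 - 183\right) = 6 + 73 \left(-224\right) = 6 - 16352 = -16346$)
$\frac{254 - 8}{Q + q{\left(19 \right)}} = \frac{254 - 8}{-16346 + 5} = \frac{246}{-16341} = 246 \left(- \frac{1}{16341}\right) = - \frac{82}{5447}$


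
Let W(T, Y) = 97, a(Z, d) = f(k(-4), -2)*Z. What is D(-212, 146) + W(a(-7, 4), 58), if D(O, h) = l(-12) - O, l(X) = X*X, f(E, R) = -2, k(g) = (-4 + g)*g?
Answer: 453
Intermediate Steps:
k(g) = g*(-4 + g)
a(Z, d) = -2*Z
l(X) = X²
D(O, h) = 144 - O (D(O, h) = (-12)² - O = 144 - O)
D(-212, 146) + W(a(-7, 4), 58) = (144 - 1*(-212)) + 97 = (144 + 212) + 97 = 356 + 97 = 453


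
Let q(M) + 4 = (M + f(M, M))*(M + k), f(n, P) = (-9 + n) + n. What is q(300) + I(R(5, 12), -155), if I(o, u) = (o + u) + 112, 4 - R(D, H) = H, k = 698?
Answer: 889163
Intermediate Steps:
f(n, P) = -9 + 2*n
q(M) = -4 + (-9 + 3*M)*(698 + M) (q(M) = -4 + (M + (-9 + 2*M))*(M + 698) = -4 + (-9 + 3*M)*(698 + M))
R(D, H) = 4 - H
I(o, u) = 112 + o + u
q(300) + I(R(5, 12), -155) = (-6286 + 3*300**2 + 2085*300) + (112 + (4 - 1*12) - 155) = (-6286 + 3*90000 + 625500) + (112 + (4 - 12) - 155) = (-6286 + 270000 + 625500) + (112 - 8 - 155) = 889214 - 51 = 889163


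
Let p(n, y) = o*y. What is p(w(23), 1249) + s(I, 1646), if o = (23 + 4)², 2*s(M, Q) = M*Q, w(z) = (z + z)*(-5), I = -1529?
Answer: -347846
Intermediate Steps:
w(z) = -10*z (w(z) = (2*z)*(-5) = -10*z)
s(M, Q) = M*Q/2 (s(M, Q) = (M*Q)/2 = M*Q/2)
o = 729 (o = 27² = 729)
p(n, y) = 729*y
p(w(23), 1249) + s(I, 1646) = 729*1249 + (½)*(-1529)*1646 = 910521 - 1258367 = -347846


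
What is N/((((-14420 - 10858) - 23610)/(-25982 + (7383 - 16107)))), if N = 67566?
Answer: 27916019/582 ≈ 47966.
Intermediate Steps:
N/((((-14420 - 10858) - 23610)/(-25982 + (7383 - 16107)))) = 67566/((((-14420 - 10858) - 23610)/(-25982 + (7383 - 16107)))) = 67566/(((-25278 - 23610)/(-25982 - 8724))) = 67566/((-48888/(-34706))) = 67566/((-48888*(-1/34706))) = 67566/(3492/2479) = 67566*(2479/3492) = 27916019/582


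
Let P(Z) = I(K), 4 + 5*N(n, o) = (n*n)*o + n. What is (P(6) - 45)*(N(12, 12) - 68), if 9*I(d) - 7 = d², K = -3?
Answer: -543044/45 ≈ -12068.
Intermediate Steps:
I(d) = 7/9 + d²/9
N(n, o) = -⅘ + n/5 + o*n²/5 (N(n, o) = -⅘ + ((n*n)*o + n)/5 = -⅘ + (n²*o + n)/5 = -⅘ + (o*n² + n)/5 = -⅘ + (n + o*n²)/5 = -⅘ + (n/5 + o*n²/5) = -⅘ + n/5 + o*n²/5)
P(Z) = 16/9 (P(Z) = 7/9 + (⅑)*(-3)² = 7/9 + (⅑)*9 = 7/9 + 1 = 16/9)
(P(6) - 45)*(N(12, 12) - 68) = (16/9 - 45)*((-⅘ + (⅕)*12 + (⅕)*12*12²) - 68) = -389*((-⅘ + 12/5 + (⅕)*12*144) - 68)/9 = -389*((-⅘ + 12/5 + 1728/5) - 68)/9 = -389*(1736/5 - 68)/9 = -389/9*1396/5 = -543044/45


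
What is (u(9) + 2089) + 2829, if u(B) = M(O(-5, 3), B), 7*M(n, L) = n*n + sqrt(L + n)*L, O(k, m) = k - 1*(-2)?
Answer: 34435/7 + 9*sqrt(6)/7 ≈ 4922.4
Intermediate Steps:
O(k, m) = 2 + k (O(k, m) = k + 2 = 2 + k)
M(n, L) = n**2/7 + L*sqrt(L + n)/7 (M(n, L) = (n*n + sqrt(L + n)*L)/7 = (n**2 + L*sqrt(L + n))/7 = n**2/7 + L*sqrt(L + n)/7)
u(B) = 9/7 + B*sqrt(-3 + B)/7 (u(B) = (2 - 5)**2/7 + B*sqrt(B + (2 - 5))/7 = (1/7)*(-3)**2 + B*sqrt(B - 3)/7 = (1/7)*9 + B*sqrt(-3 + B)/7 = 9/7 + B*sqrt(-3 + B)/7)
(u(9) + 2089) + 2829 = ((9/7 + (1/7)*9*sqrt(-3 + 9)) + 2089) + 2829 = ((9/7 + (1/7)*9*sqrt(6)) + 2089) + 2829 = ((9/7 + 9*sqrt(6)/7) + 2089) + 2829 = (14632/7 + 9*sqrt(6)/7) + 2829 = 34435/7 + 9*sqrt(6)/7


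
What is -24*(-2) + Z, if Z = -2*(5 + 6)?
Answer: 26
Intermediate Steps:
Z = -22 (Z = -2*11 = -22)
-24*(-2) + Z = -24*(-2) - 22 = 48 - 22 = 26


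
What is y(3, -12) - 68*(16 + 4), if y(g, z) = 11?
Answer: -1349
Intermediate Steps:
y(3, -12) - 68*(16 + 4) = 11 - 68*(16 + 4) = 11 - 68*20 = 11 - 1360 = -1349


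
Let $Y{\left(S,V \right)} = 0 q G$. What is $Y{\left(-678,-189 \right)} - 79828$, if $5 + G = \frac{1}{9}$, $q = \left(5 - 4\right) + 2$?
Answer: $-79828$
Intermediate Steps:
$q = 3$ ($q = 1 + 2 = 3$)
$G = - \frac{44}{9}$ ($G = -5 + \frac{1}{9} = - \frac{44}{9} \approx -4.8889$)
$Y{\left(S,V \right)} = 0$ ($Y{\left(S,V \right)} = 0 \cdot 3 \left(- \frac{44}{9}\right) = 0 \left(- \frac{44}{9}\right) = 0$)
$Y{\left(-678,-189 \right)} - 79828 = 0 - 79828 = -79828$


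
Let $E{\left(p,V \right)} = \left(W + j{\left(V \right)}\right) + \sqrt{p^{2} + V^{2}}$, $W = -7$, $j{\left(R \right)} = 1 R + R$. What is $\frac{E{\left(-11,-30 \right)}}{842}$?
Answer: $- \frac{67}{842} + \frac{\sqrt{1021}}{842} \approx -0.041623$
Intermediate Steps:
$j{\left(R \right)} = 2 R$ ($j{\left(R \right)} = R + R = 2 R$)
$E{\left(p,V \right)} = -7 + \sqrt{V^{2} + p^{2}} + 2 V$ ($E{\left(p,V \right)} = \left(-7 + 2 V\right) + \sqrt{p^{2} + V^{2}} = \left(-7 + 2 V\right) + \sqrt{V^{2} + p^{2}} = -7 + \sqrt{V^{2} + p^{2}} + 2 V$)
$\frac{E{\left(-11,-30 \right)}}{842} = \frac{-7 + \sqrt{\left(-30\right)^{2} + \left(-11\right)^{2}} + 2 \left(-30\right)}{842} = \left(-7 + \sqrt{900 + 121} - 60\right) \frac{1}{842} = \left(-7 + \sqrt{1021} - 60\right) \frac{1}{842} = \left(-67 + \sqrt{1021}\right) \frac{1}{842} = - \frac{67}{842} + \frac{\sqrt{1021}}{842}$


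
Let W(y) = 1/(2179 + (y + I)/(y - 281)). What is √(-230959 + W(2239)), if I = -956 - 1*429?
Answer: I*√262862470953094961/1066834 ≈ 480.58*I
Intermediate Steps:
I = -1385 (I = -956 - 429 = -1385)
W(y) = 1/(2179 + (-1385 + y)/(-281 + y)) (W(y) = 1/(2179 + (y - 1385)/(y - 281)) = 1/(2179 + (-1385 + y)/(-281 + y)))
√(-230959 + W(2239)) = √(-230959 + (-281 + 2239)/(4*(-153421 + 545*2239))) = √(-230959 + (¼)*1958/(-153421 + 1220255)) = √(-230959 + (¼)*1958/1066834) = √(-230959 + (¼)*(1/1066834)*1958) = √(-230959 + 979/2133668) = √(-492789826633/2133668) = I*√262862470953094961/1066834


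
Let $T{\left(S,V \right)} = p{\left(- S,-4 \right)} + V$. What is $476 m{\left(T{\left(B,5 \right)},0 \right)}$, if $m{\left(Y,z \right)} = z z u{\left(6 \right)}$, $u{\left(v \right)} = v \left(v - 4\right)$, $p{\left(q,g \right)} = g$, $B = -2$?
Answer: $0$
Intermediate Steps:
$u{\left(v \right)} = v \left(-4 + v\right)$
$T{\left(S,V \right)} = -4 + V$
$m{\left(Y,z \right)} = 12 z^{2}$ ($m{\left(Y,z \right)} = z z 6 \left(-4 + 6\right) = z^{2} \cdot 6 \cdot 2 = z^{2} \cdot 12 = 12 z^{2}$)
$476 m{\left(T{\left(B,5 \right)},0 \right)} = 476 \cdot 12 \cdot 0^{2} = 476 \cdot 12 \cdot 0 = 476 \cdot 0 = 0$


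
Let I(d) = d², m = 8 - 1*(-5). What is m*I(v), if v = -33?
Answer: 14157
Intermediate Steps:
m = 13 (m = 8 + 5 = 13)
m*I(v) = 13*(-33)² = 13*1089 = 14157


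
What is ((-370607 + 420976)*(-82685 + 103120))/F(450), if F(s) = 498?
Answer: 1029290515/498 ≈ 2.0668e+6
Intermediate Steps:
((-370607 + 420976)*(-82685 + 103120))/F(450) = ((-370607 + 420976)*(-82685 + 103120))/498 = (50369*20435)*(1/498) = 1029290515*(1/498) = 1029290515/498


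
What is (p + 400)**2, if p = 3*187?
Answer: 923521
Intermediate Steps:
p = 561
(p + 400)**2 = (561 + 400)**2 = 961**2 = 923521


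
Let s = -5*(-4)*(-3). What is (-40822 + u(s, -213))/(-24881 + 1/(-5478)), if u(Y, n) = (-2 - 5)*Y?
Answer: 221322156/136298119 ≈ 1.6238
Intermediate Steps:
s = -60 (s = 20*(-3) = -60)
u(Y, n) = -7*Y
(-40822 + u(s, -213))/(-24881 + 1/(-5478)) = (-40822 - 7*(-60))/(-24881 + 1/(-5478)) = (-40822 + 420)/(-24881 - 1/5478) = -40402/(-136298119/5478) = -40402*(-5478/136298119) = 221322156/136298119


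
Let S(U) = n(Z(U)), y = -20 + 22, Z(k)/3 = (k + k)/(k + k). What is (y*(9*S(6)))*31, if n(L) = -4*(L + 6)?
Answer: -20088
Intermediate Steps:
Z(k) = 3 (Z(k) = 3*((k + k)/(k + k)) = 3*((2*k)/((2*k))) = 3*((2*k)*(1/(2*k))) = 3*1 = 3)
y = 2
n(L) = -24 - 4*L (n(L) = -4*(6 + L) = -24 - 4*L)
S(U) = -36 (S(U) = -24 - 4*3 = -24 - 12 = -36)
(y*(9*S(6)))*31 = (2*(9*(-36)))*31 = (2*(-324))*31 = -648*31 = -20088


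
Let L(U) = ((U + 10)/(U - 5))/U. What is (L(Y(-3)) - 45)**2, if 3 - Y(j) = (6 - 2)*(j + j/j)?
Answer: 966289/484 ≈ 1996.5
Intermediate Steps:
Y(j) = -1 - 4*j (Y(j) = 3 - (6 - 2)*(j + j/j) = 3 - 4*(j + 1) = 3 - 4*(1 + j) = 3 - (4 + 4*j) = 3 + (-4 - 4*j) = -1 - 4*j)
L(U) = (10 + U)/(U*(-5 + U)) (L(U) = ((10 + U)/(-5 + U))/U = (10 + U)/(U*(-5 + U)))
(L(Y(-3)) - 45)**2 = ((10 + (-1 - 4*(-3)))/((-1 - 4*(-3))*(-5 + (-1 - 4*(-3)))) - 45)**2 = ((10 + (-1 + 12))/((-1 + 12)*(-5 + (-1 + 12))) - 45)**2 = ((10 + 11)/(11*(-5 + 11)) - 45)**2 = ((1/11)*21/6 - 45)**2 = ((1/11)*(1/6)*21 - 45)**2 = (7/22 - 45)**2 = (-983/22)**2 = 966289/484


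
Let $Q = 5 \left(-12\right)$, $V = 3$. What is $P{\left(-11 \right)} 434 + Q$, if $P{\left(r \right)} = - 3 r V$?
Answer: $42906$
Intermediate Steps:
$P{\left(r \right)} = - 9 r$ ($P{\left(r \right)} = - 3 r 3 = - 9 r$)
$Q = -60$
$P{\left(-11 \right)} 434 + Q = \left(-9\right) \left(-11\right) 434 - 60 = 99 \cdot 434 - 60 = 42966 - 60 = 42906$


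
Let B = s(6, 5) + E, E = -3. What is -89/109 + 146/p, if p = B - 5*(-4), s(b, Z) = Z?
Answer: 6978/1199 ≈ 5.8198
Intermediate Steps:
B = 2 (B = 5 - 3 = 2)
p = 22 (p = 2 - 5*(-4) = 2 + 20 = 22)
-89/109 + 146/p = -89/109 + 146/22 = -89*1/109 + 146*(1/22) = -89/109 + 73/11 = 6978/1199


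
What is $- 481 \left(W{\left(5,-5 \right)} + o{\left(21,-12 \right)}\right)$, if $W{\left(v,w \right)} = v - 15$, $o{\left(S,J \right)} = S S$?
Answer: $-207311$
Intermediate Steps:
$o{\left(S,J \right)} = S^{2}$
$W{\left(v,w \right)} = -15 + v$
$- 481 \left(W{\left(5,-5 \right)} + o{\left(21,-12 \right)}\right) = - 481 \left(\left(-15 + 5\right) + 21^{2}\right) = - 481 \left(-10 + 441\right) = \left(-481\right) 431 = -207311$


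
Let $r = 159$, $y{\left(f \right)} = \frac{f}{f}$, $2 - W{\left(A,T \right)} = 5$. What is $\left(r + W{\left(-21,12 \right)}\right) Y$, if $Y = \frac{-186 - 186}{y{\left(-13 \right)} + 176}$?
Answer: $- \frac{19344}{59} \approx -327.86$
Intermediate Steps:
$W{\left(A,T \right)} = -3$ ($W{\left(A,T \right)} = 2 - 5 = -3$)
$y{\left(f \right)} = 1$
$Y = - \frac{124}{59}$ ($Y = \frac{-186 - 186}{1 + 176} = - \frac{372}{177} = \left(-372\right) \frac{1}{177} = - \frac{124}{59} \approx -2.1017$)
$\left(r + W{\left(-21,12 \right)}\right) Y = \left(159 - 3\right) \left(- \frac{124}{59}\right) = 156 \left(- \frac{124}{59}\right) = - \frac{19344}{59}$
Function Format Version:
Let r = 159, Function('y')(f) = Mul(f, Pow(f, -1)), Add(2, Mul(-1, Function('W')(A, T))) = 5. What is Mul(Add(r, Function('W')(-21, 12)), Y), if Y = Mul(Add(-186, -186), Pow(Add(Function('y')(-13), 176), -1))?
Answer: Rational(-19344, 59) ≈ -327.86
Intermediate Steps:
Function('W')(A, T) = -3 (Function('W')(A, T) = Add(2, Mul(-1, 5)) = Add(2, -5) = -3)
Function('y')(f) = 1
Y = Rational(-124, 59) (Y = Mul(Add(-186, -186), Pow(Add(1, 176), -1)) = Mul(-372, Pow(177, -1)) = Mul(-372, Rational(1, 177)) = Rational(-124, 59) ≈ -2.1017)
Mul(Add(r, Function('W')(-21, 12)), Y) = Mul(Add(159, -3), Rational(-124, 59)) = Mul(156, Rational(-124, 59)) = Rational(-19344, 59)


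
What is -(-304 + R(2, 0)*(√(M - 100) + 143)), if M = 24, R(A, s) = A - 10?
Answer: 1448 + 16*I*√19 ≈ 1448.0 + 69.742*I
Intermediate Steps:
R(A, s) = -10 + A
-(-304 + R(2, 0)*(√(M - 100) + 143)) = -(-304 + (-10 + 2)*(√(24 - 100) + 143)) = -(-304 - 8*(√(-76) + 143)) = -(-304 - 8*(2*I*√19 + 143)) = -(-304 - 8*(143 + 2*I*√19)) = -(-304 + (-1144 - 16*I*√19)) = -(-1448 - 16*I*√19) = 1448 + 16*I*√19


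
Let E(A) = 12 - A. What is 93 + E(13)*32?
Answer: 61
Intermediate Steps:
93 + E(13)*32 = 93 + (12 - 1*13)*32 = 93 + (12 - 13)*32 = 93 - 1*32 = 93 - 32 = 61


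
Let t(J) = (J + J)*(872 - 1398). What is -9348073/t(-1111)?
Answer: -9348073/1168772 ≈ -7.9982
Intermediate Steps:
t(J) = -1052*J (t(J) = (2*J)*(-526) = -1052*J)
-9348073/t(-1111) = -9348073/((-1052*(-1111))) = -9348073/1168772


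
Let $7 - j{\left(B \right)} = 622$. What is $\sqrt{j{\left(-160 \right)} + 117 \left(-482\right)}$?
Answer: $i \sqrt{57009} \approx 238.77 i$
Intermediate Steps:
$j{\left(B \right)} = -615$ ($j{\left(B \right)} = 7 - 622 = -615$)
$\sqrt{j{\left(-160 \right)} + 117 \left(-482\right)} = \sqrt{-615 + 117 \left(-482\right)} = \sqrt{-615 - 56394} = \sqrt{-57009} = i \sqrt{57009}$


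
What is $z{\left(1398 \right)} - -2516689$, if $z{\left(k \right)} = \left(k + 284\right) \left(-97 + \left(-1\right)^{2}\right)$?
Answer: $2355217$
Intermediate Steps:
$z{\left(k \right)} = -27264 - 96 k$ ($z{\left(k \right)} = \left(284 + k\right) \left(-97 + 1\right) = \left(284 + k\right) \left(-96\right) = -27264 - 96 k$)
$z{\left(1398 \right)} - -2516689 = \left(-27264 - 134208\right) - -2516689 = \left(-27264 - 134208\right) + 2516689 = -161472 + 2516689 = 2355217$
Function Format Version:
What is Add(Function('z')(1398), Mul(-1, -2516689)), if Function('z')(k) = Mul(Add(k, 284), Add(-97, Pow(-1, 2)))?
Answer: 2355217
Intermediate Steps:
Function('z')(k) = Add(-27264, Mul(-96, k)) (Function('z')(k) = Mul(Add(284, k), Add(-97, 1)) = Mul(Add(284, k), -96) = Add(-27264, Mul(-96, k)))
Add(Function('z')(1398), Mul(-1, -2516689)) = Add(Add(-27264, Mul(-96, 1398)), Mul(-1, -2516689)) = Add(Add(-27264, -134208), 2516689) = Add(-161472, 2516689) = 2355217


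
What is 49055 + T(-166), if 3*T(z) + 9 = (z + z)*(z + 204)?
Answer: 134540/3 ≈ 44847.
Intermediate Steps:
T(z) = -3 + 2*z*(204 + z)/3 (T(z) = -3 + ((z + z)*(z + 204))/3 = -3 + ((2*z)*(204 + z))/3 = -3 + (2*z*(204 + z))/3 = -3 + 2*z*(204 + z)/3)
49055 + T(-166) = 49055 + (-3 + 136*(-166) + (2/3)*(-166)**2) = 49055 + (-3 - 22576 + (2/3)*27556) = 49055 + (-3 - 22576 + 55112/3) = 49055 - 12625/3 = 134540/3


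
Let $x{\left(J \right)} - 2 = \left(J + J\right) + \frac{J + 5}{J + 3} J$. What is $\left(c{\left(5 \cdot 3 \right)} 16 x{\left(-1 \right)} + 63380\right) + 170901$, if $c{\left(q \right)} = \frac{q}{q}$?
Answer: $234249$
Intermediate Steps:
$c{\left(q \right)} = 1$
$x{\left(J \right)} = 2 + 2 J + \frac{J \left(5 + J\right)}{3 + J}$ ($x{\left(J \right)} = 2 + \left(\left(J + J\right) + \frac{J + 5}{J + 3} J\right) = 2 + \left(2 J + \frac{5 + J}{3 + J} J\right) = 2 + \left(2 J + \frac{J \left(5 + J\right)}{3 + J}\right) = 2 + 2 J + \frac{J \left(5 + J\right)}{3 + J}$)
$\left(c{\left(5 \cdot 3 \right)} 16 x{\left(-1 \right)} + 63380\right) + 170901 = \left(1 \cdot 16 \frac{6 + 3 \left(-1\right)^{2} + 13 \left(-1\right)}{3 - 1} + 63380\right) + 170901 = \left(16 \frac{6 + 3 \cdot 1 - 13}{2} + 63380\right) + 170901 = \left(16 \frac{6 + 3 - 13}{2} + 63380\right) + 170901 = \left(16 \cdot \frac{1}{2} \left(-4\right) + 63380\right) + 170901 = \left(16 \left(-2\right) + 63380\right) + 170901 = \left(-32 + 63380\right) + 170901 = 63348 + 170901 = 234249$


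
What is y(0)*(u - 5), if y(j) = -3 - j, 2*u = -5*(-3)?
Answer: -15/2 ≈ -7.5000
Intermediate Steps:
u = 15/2 (u = (-5*(-3))/2 = (½)*15 = 15/2 ≈ 7.5000)
y(0)*(u - 5) = (-3 - 1*0)*(15/2 - 5) = (-3 + 0)*(5/2) = -3*5/2 = -15/2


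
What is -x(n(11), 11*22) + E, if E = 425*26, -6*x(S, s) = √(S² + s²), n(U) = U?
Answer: 11050 + 11*√485/6 ≈ 11090.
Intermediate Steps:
x(S, s) = -√(S² + s²)/6
E = 11050
-x(n(11), 11*22) + E = -(-1)*√(11² + (11*22)²)/6 + 11050 = -(-1)*√(121 + 242²)/6 + 11050 = -(-1)*√(121 + 58564)/6 + 11050 = -(-1)*√58685/6 + 11050 = -(-1)*11*√485/6 + 11050 = -(-11)*√485/6 + 11050 = 11*√485/6 + 11050 = 11050 + 11*√485/6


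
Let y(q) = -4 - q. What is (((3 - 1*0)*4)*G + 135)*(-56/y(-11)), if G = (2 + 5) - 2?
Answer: -1560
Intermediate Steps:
G = 5 (G = 7 - 2 = 5)
(((3 - 1*0)*4)*G + 135)*(-56/y(-11)) = (((3 - 1*0)*4)*5 + 135)*(-56/(-4 - 1*(-11))) = (((3 + 0)*4)*5 + 135)*(-56/(-4 + 11)) = ((3*4)*5 + 135)*(-56/7) = (12*5 + 135)*(-56*1/7) = (60 + 135)*(-8) = 195*(-8) = -1560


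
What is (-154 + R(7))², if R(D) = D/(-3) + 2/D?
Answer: 10738729/441 ≈ 24351.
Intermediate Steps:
R(D) = 2/D - D/3 (R(D) = D*(-⅓) + 2/D = -D/3 + 2/D = 2/D - D/3)
(-154 + R(7))² = (-154 + (2/7 - ⅓*7))² = (-154 + (2*(⅐) - 7/3))² = (-154 + (2/7 - 7/3))² = (-154 - 43/21)² = (-3277/21)² = 10738729/441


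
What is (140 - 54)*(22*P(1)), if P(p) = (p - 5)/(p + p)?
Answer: -3784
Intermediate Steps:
P(p) = (-5 + p)/(2*p) (P(p) = (-5 + p)/((2*p)) = (-5 + p)*(1/(2*p)) = (-5 + p)/(2*p))
(140 - 54)*(22*P(1)) = (140 - 54)*(22*((1/2)*(-5 + 1)/1)) = 86*(22*((1/2)*1*(-4))) = 86*(22*(-2)) = 86*(-44) = -3784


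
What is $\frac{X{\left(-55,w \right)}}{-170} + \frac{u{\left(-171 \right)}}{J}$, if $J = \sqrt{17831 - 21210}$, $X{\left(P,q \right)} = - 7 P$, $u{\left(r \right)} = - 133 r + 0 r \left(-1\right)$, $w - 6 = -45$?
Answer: $- \frac{77}{34} - \frac{22743 i \sqrt{3379}}{3379} \approx -2.2647 - 391.25 i$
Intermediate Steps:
$w = -39$ ($w = 6 - 45 = -39$)
$u{\left(r \right)} = - 133 r$ ($u{\left(r \right)} = - 133 r + 0 \left(-1\right) = - 133 r + 0 = - 133 r$)
$J = i \sqrt{3379}$ ($J = \sqrt{-3379} = i \sqrt{3379} \approx 58.129 i$)
$\frac{X{\left(-55,w \right)}}{-170} + \frac{u{\left(-171 \right)}}{J} = \frac{\left(-7\right) \left(-55\right)}{-170} + \frac{\left(-133\right) \left(-171\right)}{i \sqrt{3379}} = 385 \left(- \frac{1}{170}\right) + 22743 \left(- \frac{i \sqrt{3379}}{3379}\right) = - \frac{77}{34} - \frac{22743 i \sqrt{3379}}{3379}$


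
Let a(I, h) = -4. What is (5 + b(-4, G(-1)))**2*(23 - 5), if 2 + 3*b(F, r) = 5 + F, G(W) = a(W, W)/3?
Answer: 392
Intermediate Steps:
G(W) = -4/3
b(F, r) = 1 + F/3 (b(F, r) = -2/3 + (5 + F)/3 = -2/3 + (5/3 + F/3) = 1 + F/3)
(5 + b(-4, G(-1)))**2*(23 - 5) = (5 + (1 + (1/3)*(-4)))**2*(23 - 5) = (5 + (1 - 4/3))**2*18 = (5 - 1/3)**2*18 = (14/3)**2*18 = (196/9)*18 = 392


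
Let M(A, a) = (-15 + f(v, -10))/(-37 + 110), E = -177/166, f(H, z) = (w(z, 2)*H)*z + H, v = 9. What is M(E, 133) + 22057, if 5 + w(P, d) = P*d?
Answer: 1612405/73 ≈ 22088.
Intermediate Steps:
w(P, d) = -5 + P*d
f(H, z) = H + H*z*(-5 + 2*z) (f(H, z) = ((-5 + z*2)*H)*z + H = ((-5 + 2*z)*H)*z + H = (H*(-5 + 2*z))*z + H = H*z*(-5 + 2*z) + H = H + H*z*(-5 + 2*z))
E = -177/166 (E = -177*1/166 = -177/166 ≈ -1.0663)
M(A, a) = 2244/73 (M(A, a) = (-15 + 9*(1 - 10*(-5 + 2*(-10))))/(-37 + 110) = (-15 + 9*(1 - 10*(-5 - 20)))/73 = (-15 + 9*(1 - 10*(-25)))*(1/73) = (-15 + 9*(1 + 250))*(1/73) = (-15 + 9*251)*(1/73) = (-15 + 2259)*(1/73) = 2244*(1/73) = 2244/73)
M(E, 133) + 22057 = 2244/73 + 22057 = 1612405/73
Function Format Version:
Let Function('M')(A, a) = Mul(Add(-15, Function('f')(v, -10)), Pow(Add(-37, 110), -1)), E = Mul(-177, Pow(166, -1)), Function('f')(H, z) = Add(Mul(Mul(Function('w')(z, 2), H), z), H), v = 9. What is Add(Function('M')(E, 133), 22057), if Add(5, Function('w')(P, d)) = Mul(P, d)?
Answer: Rational(1612405, 73) ≈ 22088.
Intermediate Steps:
Function('w')(P, d) = Add(-5, Mul(P, d))
Function('f')(H, z) = Add(H, Mul(H, z, Add(-5, Mul(2, z)))) (Function('f')(H, z) = Add(Mul(Mul(Add(-5, Mul(z, 2)), H), z), H) = Add(Mul(Mul(Add(-5, Mul(2, z)), H), z), H) = Add(Mul(Mul(H, Add(-5, Mul(2, z))), z), H) = Add(Mul(H, z, Add(-5, Mul(2, z))), H) = Add(H, Mul(H, z, Add(-5, Mul(2, z)))))
E = Rational(-177, 166) (E = Mul(-177, Rational(1, 166)) = Rational(-177, 166) ≈ -1.0663)
Function('M')(A, a) = Rational(2244, 73) (Function('M')(A, a) = Mul(Add(-15, Mul(9, Add(1, Mul(-10, Add(-5, Mul(2, -10)))))), Pow(Add(-37, 110), -1)) = Mul(Add(-15, Mul(9, Add(1, Mul(-10, Add(-5, -20))))), Pow(73, -1)) = Mul(Add(-15, Mul(9, Add(1, Mul(-10, -25)))), Rational(1, 73)) = Mul(Add(-15, Mul(9, Add(1, 250))), Rational(1, 73)) = Mul(Add(-15, Mul(9, 251)), Rational(1, 73)) = Mul(Add(-15, 2259), Rational(1, 73)) = Mul(2244, Rational(1, 73)) = Rational(2244, 73))
Add(Function('M')(E, 133), 22057) = Add(Rational(2244, 73), 22057) = Rational(1612405, 73)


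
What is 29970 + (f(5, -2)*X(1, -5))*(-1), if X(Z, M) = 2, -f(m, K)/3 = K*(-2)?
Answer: 29994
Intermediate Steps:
f(m, K) = 6*K (f(m, K) = -3*K*(-2) = -(-6)*K = 6*K)
29970 + (f(5, -2)*X(1, -5))*(-1) = 29970 + ((6*(-2))*2)*(-1) = 29970 - 12*2*(-1) = 29970 - 24*(-1) = 29970 + 24 = 29994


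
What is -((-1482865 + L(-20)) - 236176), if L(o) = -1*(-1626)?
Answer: 1717415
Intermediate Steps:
L(o) = 1626
-((-1482865 + L(-20)) - 236176) = -((-1482865 + 1626) - 236176) = -(-1481239 - 236176) = -1*(-1717415) = 1717415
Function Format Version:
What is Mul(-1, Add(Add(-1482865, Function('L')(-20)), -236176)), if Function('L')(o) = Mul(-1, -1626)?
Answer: 1717415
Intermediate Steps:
Function('L')(o) = 1626
Mul(-1, Add(Add(-1482865, Function('L')(-20)), -236176)) = Mul(-1, Add(Add(-1482865, 1626), -236176)) = Mul(-1, Add(-1481239, -236176)) = Mul(-1, -1717415) = 1717415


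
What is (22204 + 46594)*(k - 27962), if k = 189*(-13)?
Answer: -2092766362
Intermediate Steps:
k = -2457
(22204 + 46594)*(k - 27962) = (22204 + 46594)*(-2457 - 27962) = 68798*(-30419) = -2092766362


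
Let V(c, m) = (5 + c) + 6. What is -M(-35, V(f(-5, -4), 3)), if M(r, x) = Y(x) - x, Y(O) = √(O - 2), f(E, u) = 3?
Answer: 14 - 2*√3 ≈ 10.536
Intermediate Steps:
Y(O) = √(-2 + O)
V(c, m) = 11 + c
M(r, x) = √(-2 + x) - x
-M(-35, V(f(-5, -4), 3)) = -(√(-2 + (11 + 3)) - (11 + 3)) = -(√(-2 + 14) - 1*14) = -(√12 - 14) = -(2*√3 - 14) = -(-14 + 2*√3) = 14 - 2*√3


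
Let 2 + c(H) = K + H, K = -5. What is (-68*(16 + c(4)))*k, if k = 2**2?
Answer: -3536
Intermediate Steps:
c(H) = -7 + H (c(H) = -2 + (-5 + H) = -7 + H)
k = 4
(-68*(16 + c(4)))*k = -68*(16 + (-7 + 4))*4 = -68*(16 - 3)*4 = -68*13*4 = -884*4 = -3536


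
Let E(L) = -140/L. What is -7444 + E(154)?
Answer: -81894/11 ≈ -7444.9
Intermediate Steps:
-7444 + E(154) = -7444 - 140/154 = -7444 - 140*1/154 = -7444 - 10/11 = -81894/11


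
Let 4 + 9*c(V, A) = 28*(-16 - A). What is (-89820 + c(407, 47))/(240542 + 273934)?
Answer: -202537/1157571 ≈ -0.17497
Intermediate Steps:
c(V, A) = -452/9 - 28*A/9 (c(V, A) = -4/9 + (28*(-16 - A))/9 = -4/9 + (-448 - 28*A)/9 = -4/9 + (-448/9 - 28*A/9) = -452/9 - 28*A/9)
(-89820 + c(407, 47))/(240542 + 273934) = (-89820 + (-452/9 - 28/9*47))/(240542 + 273934) = (-89820 + (-452/9 - 1316/9))/514476 = (-89820 - 1768/9)*(1/514476) = -810148/9*1/514476 = -202537/1157571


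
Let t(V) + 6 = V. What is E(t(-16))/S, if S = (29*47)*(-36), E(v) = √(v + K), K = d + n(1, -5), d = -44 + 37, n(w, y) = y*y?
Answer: -I/24534 ≈ -4.076e-5*I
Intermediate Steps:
n(w, y) = y²
d = -7
t(V) = -6 + V
K = 18 (K = -7 + (-5)² = -7 + 25 = 18)
E(v) = √(18 + v) (E(v) = √(v + 18) = √(18 + v))
S = -49068 (S = 1363*(-36) = -49068)
E(t(-16))/S = √(18 + (-6 - 16))/(-49068) = √(18 - 22)*(-1/49068) = √(-4)*(-1/49068) = (2*I)*(-1/49068) = -I/24534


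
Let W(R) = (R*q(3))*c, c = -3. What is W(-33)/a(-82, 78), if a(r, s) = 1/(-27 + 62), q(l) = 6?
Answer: 20790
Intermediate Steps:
a(r, s) = 1/35
W(R) = -18*R (W(R) = (R*6)*(-3) = (6*R)*(-3) = -18*R)
W(-33)/a(-82, 78) = (-18*(-33))/(1/35) = 594*35 = 20790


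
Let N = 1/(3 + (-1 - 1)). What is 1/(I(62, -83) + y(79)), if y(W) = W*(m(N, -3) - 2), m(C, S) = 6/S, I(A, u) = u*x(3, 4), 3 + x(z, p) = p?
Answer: -1/399 ≈ -0.0025063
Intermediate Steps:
x(z, p) = -3 + p
I(A, u) = u (I(A, u) = u*(-3 + 4) = u*1 = u)
N = 1 (N = 1/(3 - 2) = 1/1 = 1)
y(W) = -4*W (y(W) = W*(6/(-3) - 2) = W*(6*(-⅓) - 2) = W*(-2 - 2) = W*(-4) = -4*W)
1/(I(62, -83) + y(79)) = 1/(-83 - 4*79) = 1/(-83 - 316) = 1/(-399) = -1/399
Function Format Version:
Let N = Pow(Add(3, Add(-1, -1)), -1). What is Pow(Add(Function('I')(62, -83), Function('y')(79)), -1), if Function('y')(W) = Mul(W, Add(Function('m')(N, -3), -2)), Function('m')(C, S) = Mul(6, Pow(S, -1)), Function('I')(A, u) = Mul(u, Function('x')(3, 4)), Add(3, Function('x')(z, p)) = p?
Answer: Rational(-1, 399) ≈ -0.0025063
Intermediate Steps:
Function('x')(z, p) = Add(-3, p)
Function('I')(A, u) = u (Function('I')(A, u) = Mul(u, Add(-3, 4)) = Mul(u, 1) = u)
N = 1 (N = Pow(Add(3, -2), -1) = Pow(1, -1) = 1)
Function('y')(W) = Mul(-4, W) (Function('y')(W) = Mul(W, Add(Mul(6, Pow(-3, -1)), -2)) = Mul(W, Add(Mul(6, Rational(-1, 3)), -2)) = Mul(W, Add(-2, -2)) = Mul(W, -4) = Mul(-4, W))
Pow(Add(Function('I')(62, -83), Function('y')(79)), -1) = Pow(Add(-83, Mul(-4, 79)), -1) = Pow(Add(-83, -316), -1) = Pow(-399, -1) = Rational(-1, 399)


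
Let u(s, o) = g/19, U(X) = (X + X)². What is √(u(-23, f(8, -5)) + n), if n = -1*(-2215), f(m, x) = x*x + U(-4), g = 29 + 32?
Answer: √800774/19 ≈ 47.098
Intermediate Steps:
g = 61
U(X) = 4*X² (U(X) = (2*X)² = 4*X²)
f(m, x) = 64 + x² (f(m, x) = x*x + 4*(-4)² = x² + 4*16 = x² + 64 = 64 + x²)
u(s, o) = 61/19
n = 2215
√(u(-23, f(8, -5)) + n) = √(61/19 + 2215) = √(42146/19) = √800774/19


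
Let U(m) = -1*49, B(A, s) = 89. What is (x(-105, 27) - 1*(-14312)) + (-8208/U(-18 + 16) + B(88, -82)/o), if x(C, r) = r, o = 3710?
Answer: 376734693/25970 ≈ 14507.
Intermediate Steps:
U(m) = -49
(x(-105, 27) - 1*(-14312)) + (-8208/U(-18 + 16) + B(88, -82)/o) = (27 - 1*(-14312)) + (-8208/(-49) + 89/3710) = (27 + 14312) + (-8208*(-1/49) + 89*(1/3710)) = 14339 + (8208/49 + 89/3710) = 14339 + 4350863/25970 = 376734693/25970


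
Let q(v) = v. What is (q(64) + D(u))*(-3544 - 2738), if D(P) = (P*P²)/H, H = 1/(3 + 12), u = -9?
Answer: 68291622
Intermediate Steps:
H = 1/15 ≈ 0.066667
D(P) = 15*P³ (D(P) = (P*P²)/(1/15) = P³*15 = 15*P³)
(q(64) + D(u))*(-3544 - 2738) = (64 + 15*(-9)³)*(-3544 - 2738) = (64 + 15*(-729))*(-6282) = (64 - 10935)*(-6282) = -10871*(-6282) = 68291622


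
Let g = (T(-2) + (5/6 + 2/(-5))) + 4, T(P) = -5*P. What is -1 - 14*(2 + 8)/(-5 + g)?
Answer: -4483/283 ≈ -15.841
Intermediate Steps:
g = 433/30 (g = (-5*(-2) + (5/6 + 2/(-5))) + 4 = (10 + (5*(⅙) + 2*(-⅕))) + 4 = (10 + (⅚ - ⅖)) + 4 = (10 + 13/30) + 4 = 313/30 + 4 = 433/30 ≈ 14.433)
-1 - 14*(2 + 8)/(-5 + g) = -1 - 14*(2 + 8)/(-5 + 433/30) = -1 - 140/283/30 = -1 - 140*30/283 = -1 - 14*300/283 = -1 - 4200/283 = -4483/283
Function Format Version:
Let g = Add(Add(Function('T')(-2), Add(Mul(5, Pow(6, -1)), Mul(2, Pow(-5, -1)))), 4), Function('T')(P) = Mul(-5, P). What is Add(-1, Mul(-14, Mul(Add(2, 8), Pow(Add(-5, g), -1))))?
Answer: Rational(-4483, 283) ≈ -15.841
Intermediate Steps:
g = Rational(433, 30) (g = Add(Add(Mul(-5, -2), Add(Mul(5, Pow(6, -1)), Mul(2, Pow(-5, -1)))), 4) = Add(Add(10, Add(Mul(5, Rational(1, 6)), Mul(2, Rational(-1, 5)))), 4) = Add(Add(10, Add(Rational(5, 6), Rational(-2, 5))), 4) = Add(Add(10, Rational(13, 30)), 4) = Add(Rational(313, 30), 4) = Rational(433, 30) ≈ 14.433)
Add(-1, Mul(-14, Mul(Add(2, 8), Pow(Add(-5, g), -1)))) = Add(-1, Mul(-14, Mul(Add(2, 8), Pow(Add(-5, Rational(433, 30)), -1)))) = Add(-1, Mul(-14, Mul(10, Pow(Rational(283, 30), -1)))) = Add(-1, Mul(-14, Mul(10, Rational(30, 283)))) = Add(-1, Mul(-14, Rational(300, 283))) = Add(-1, Rational(-4200, 283)) = Rational(-4483, 283)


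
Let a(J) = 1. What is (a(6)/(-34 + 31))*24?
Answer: -8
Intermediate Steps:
(a(6)/(-34 + 31))*24 = (1/(-34 + 31))*24 = (1/(-3))*24 = -⅓*1*24 = -⅓*24 = -8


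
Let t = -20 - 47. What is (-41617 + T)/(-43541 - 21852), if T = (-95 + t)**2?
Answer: 15373/65393 ≈ 0.23509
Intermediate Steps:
t = -67
T = 26244 (T = (-95 - 67)**2 = (-162)**2 = 26244)
(-41617 + T)/(-43541 - 21852) = (-41617 + 26244)/(-43541 - 21852) = -15373/(-65393) = -15373*(-1/65393) = 15373/65393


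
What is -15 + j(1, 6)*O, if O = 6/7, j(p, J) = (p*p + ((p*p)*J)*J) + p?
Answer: 123/7 ≈ 17.571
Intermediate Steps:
j(p, J) = p + p² + J²*p² (j(p, J) = (p² + (p²*J)*J) + p = (p² + (J*p²)*J) + p = (p² + J²*p²) + p = p + p² + J²*p²)
O = 6/7 (O = 6*(⅐) = 6/7 ≈ 0.85714)
-15 + j(1, 6)*O = -15 + (1*(1 + 1 + 1*6²))*(6/7) = -15 + (1*(1 + 1 + 1*36))*(6/7) = -15 + (1*(1 + 1 + 36))*(6/7) = -15 + (1*38)*(6/7) = -15 + 38*(6/7) = -15 + 228/7 = 123/7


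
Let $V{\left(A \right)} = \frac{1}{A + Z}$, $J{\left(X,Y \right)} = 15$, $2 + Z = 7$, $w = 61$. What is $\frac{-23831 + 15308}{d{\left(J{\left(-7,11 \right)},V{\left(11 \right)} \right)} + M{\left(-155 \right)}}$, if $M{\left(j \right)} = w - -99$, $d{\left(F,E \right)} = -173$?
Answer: $\frac{8523}{13} \approx 655.62$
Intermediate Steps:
$Z = 5$ ($Z = -2 + 7 = 5$)
$V{\left(A \right)} = \frac{1}{5 + A}$ ($V{\left(A \right)} = \frac{1}{A + 5} = \frac{1}{5 + A}$)
$M{\left(j \right)} = 160$ ($M{\left(j \right)} = 61 - -99 = 61 + 99 = 160$)
$\frac{-23831 + 15308}{d{\left(J{\left(-7,11 \right)},V{\left(11 \right)} \right)} + M{\left(-155 \right)}} = \frac{-23831 + 15308}{-173 + 160} = - \frac{8523}{-13} = \left(-8523\right) \left(- \frac{1}{13}\right) = \frac{8523}{13}$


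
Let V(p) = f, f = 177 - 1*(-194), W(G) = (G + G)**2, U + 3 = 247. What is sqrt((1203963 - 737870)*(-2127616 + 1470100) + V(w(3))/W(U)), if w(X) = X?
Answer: I*sqrt(72982468746261901)/488 ≈ 5.5359e+5*I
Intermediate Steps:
U = 244 (U = -3 + 247 = 244)
W(G) = 4*G**2 (W(G) = (2*G)**2 = 4*G**2)
f = 371 (f = 177 + 194 = 371)
V(p) = 371
sqrt((1203963 - 737870)*(-2127616 + 1470100) + V(w(3))/W(U)) = sqrt((1203963 - 737870)*(-2127616 + 1470100) + 371/((4*244**2))) = sqrt(466093*(-657516) + 371/((4*59536))) = sqrt(-306463604988 + 371/238144) = sqrt(-72982468746261901/238144) = I*sqrt(72982468746261901)/488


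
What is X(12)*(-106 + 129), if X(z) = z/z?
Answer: 23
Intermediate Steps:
X(z) = 1
X(12)*(-106 + 129) = 1*(-106 + 129) = 1*23 = 23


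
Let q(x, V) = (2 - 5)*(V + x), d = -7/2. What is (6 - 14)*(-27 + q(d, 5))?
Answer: 252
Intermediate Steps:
d = -7/2 (d = -7*1/2 = -7/2 ≈ -3.5000)
q(x, V) = -3*V - 3*x (q(x, V) = -3*(V + x) = -3*V - 3*x)
(6 - 14)*(-27 + q(d, 5)) = (6 - 14)*(-27 + (-3*5 - 3*(-7/2))) = -8*(-27 + (-15 + 21/2)) = -8*(-27 - 9/2) = -8*(-63/2) = 252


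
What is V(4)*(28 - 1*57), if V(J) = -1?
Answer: 29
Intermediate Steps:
V(4)*(28 - 1*57) = -(28 - 1*57) = -(28 - 57) = -1*(-29) = 29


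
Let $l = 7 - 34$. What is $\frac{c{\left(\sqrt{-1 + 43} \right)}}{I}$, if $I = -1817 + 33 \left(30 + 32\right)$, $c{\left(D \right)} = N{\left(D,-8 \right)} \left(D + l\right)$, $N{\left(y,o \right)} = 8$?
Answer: $- \frac{216}{229} + \frac{8 \sqrt{42}}{229} \approx -0.71683$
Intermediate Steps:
$l = -27$
$c{\left(D \right)} = -216 + 8 D$ ($c{\left(D \right)} = 8 \left(D - 27\right) = 8 \left(-27 + D\right) = -216 + 8 D$)
$I = 229$ ($I = -1817 + 33 \cdot 62 = -1817 + 2046 = 229$)
$\frac{c{\left(\sqrt{-1 + 43} \right)}}{I} = \frac{-216 + 8 \sqrt{-1 + 43}}{229} = \left(-216 + 8 \sqrt{42}\right) \frac{1}{229} = - \frac{216}{229} + \frac{8 \sqrt{42}}{229}$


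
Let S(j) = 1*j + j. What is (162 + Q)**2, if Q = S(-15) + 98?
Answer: 52900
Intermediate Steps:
S(j) = 2*j (S(j) = j + j = 2*j)
Q = 68 (Q = 2*(-15) + 98 = -30 + 98 = 68)
(162 + Q)**2 = (162 + 68)**2 = 230**2 = 52900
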